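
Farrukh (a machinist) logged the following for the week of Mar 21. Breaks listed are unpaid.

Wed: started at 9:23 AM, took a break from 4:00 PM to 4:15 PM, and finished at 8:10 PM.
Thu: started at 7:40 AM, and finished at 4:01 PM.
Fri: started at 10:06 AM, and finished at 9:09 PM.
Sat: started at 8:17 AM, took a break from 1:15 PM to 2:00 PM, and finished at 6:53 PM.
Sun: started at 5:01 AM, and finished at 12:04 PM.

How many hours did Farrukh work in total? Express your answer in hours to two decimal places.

46.83 hours

Wed: 9:23 AM–8:10 PM = 10 h 47 min; less 15 min break → 10 h 32 min
Thu: 7:40 AM–4:01 PM = 8 h 21 min
Fri: 10:06 AM–9:09 PM = 11 h 3 min
Sat: 8:17 AM–6:53 PM = 10 h 36 min; less 45 min break → 9 h 51 min
Sun: 5:01 AM–12:04 PM = 7 h 3 min
Total: 10 h 32 min + 8 h 21 min + 11 h 3 min + 9 h 51 min + 7 h 3 min = 46 h 50 min.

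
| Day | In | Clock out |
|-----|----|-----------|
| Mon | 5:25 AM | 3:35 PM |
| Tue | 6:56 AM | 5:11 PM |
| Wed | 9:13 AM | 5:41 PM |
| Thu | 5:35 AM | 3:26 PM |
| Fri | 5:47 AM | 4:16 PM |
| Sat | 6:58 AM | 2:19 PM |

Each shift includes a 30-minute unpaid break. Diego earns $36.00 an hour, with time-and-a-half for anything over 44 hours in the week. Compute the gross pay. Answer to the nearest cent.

$2100.60

Mon: 5:25 AM–3:35 PM = 10 h 10 min; less 30 min break → 9 h 40 min
Tue: 6:56 AM–5:11 PM = 10 h 15 min; less 30 min break → 9 h 45 min
Wed: 9:13 AM–5:41 PM = 8 h 28 min; less 30 min break → 7 h 58 min
Thu: 5:35 AM–3:26 PM = 9 h 51 min; less 30 min break → 9 h 21 min
Fri: 5:47 AM–4:16 PM = 10 h 29 min; less 30 min break → 9 h 59 min
Sat: 6:58 AM–2:19 PM = 7 h 21 min; less 30 min break → 6 h 51 min
Total worked: 53 h 34 min = 3214 min.
Regular 44 h 0 min = 2640 min at $36.00/h; overtime 9 h 34 min = 574 min at $54.00/h.
Pay = (2640 × $36.00 + 574 × $54.00) ÷ 60 = $2100.60.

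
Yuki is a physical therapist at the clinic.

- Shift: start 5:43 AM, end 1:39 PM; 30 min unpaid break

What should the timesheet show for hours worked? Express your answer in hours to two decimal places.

Shift: 5:43 AM–1:39 PM = 7 h 56 min; less 30 min break → 7 h 26 min

7.43 hours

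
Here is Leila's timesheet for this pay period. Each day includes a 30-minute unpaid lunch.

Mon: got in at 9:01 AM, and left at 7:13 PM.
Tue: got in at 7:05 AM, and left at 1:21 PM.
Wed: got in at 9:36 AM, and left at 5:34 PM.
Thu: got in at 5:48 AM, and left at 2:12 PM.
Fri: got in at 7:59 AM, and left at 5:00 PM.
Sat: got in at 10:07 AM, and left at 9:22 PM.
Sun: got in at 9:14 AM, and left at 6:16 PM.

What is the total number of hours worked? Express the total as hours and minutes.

Mon: 9:01 AM–7:13 PM = 10 h 12 min; less 30 min break → 9 h 42 min
Tue: 7:05 AM–1:21 PM = 6 h 16 min; less 30 min break → 5 h 46 min
Wed: 9:36 AM–5:34 PM = 7 h 58 min; less 30 min break → 7 h 28 min
Thu: 5:48 AM–2:12 PM = 8 h 24 min; less 30 min break → 7 h 54 min
Fri: 7:59 AM–5:00 PM = 9 h 1 min; less 30 min break → 8 h 31 min
Sat: 10:07 AM–9:22 PM = 11 h 15 min; less 30 min break → 10 h 45 min
Sun: 9:14 AM–6:16 PM = 9 h 2 min; less 30 min break → 8 h 32 min
Total: 9 h 42 min + 5 h 46 min + 7 h 28 min + 7 h 54 min + 8 h 31 min + 10 h 45 min + 8 h 32 min = 58 h 38 min.

58 h 38 min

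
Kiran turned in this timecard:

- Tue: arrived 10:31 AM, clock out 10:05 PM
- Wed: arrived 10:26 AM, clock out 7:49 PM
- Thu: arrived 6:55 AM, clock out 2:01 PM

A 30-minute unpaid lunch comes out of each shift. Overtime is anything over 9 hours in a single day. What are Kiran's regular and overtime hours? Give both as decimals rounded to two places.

Tue: 10:31 AM–10:05 PM = 11 h 34 min; less 30 min break → 11 h 4 min
Wed: 10:26 AM–7:49 PM = 9 h 23 min; less 30 min break → 8 h 53 min
Thu: 6:55 AM–2:01 PM = 7 h 6 min; less 30 min break → 6 h 36 min
Tue reg 9 h 0 min / OT 2 h 4 min; Wed reg 8 h 53 min / OT 0 h 0 min; Thu reg 6 h 36 min / OT 0 h 0 min.
Totals: regular 24 h 29 min, overtime 2 h 4 min.

Regular 24.48 hours, overtime 2.07 hours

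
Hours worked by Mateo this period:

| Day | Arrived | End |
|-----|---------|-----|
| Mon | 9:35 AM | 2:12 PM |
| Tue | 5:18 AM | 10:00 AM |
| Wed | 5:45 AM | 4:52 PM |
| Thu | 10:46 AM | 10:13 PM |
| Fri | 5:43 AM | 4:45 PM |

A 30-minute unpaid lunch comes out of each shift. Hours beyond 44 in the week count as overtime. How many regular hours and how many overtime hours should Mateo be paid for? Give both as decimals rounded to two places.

Mon: 9:35 AM–2:12 PM = 4 h 37 min; less 30 min break → 4 h 7 min
Tue: 5:18 AM–10:00 AM = 4 h 42 min; less 30 min break → 4 h 12 min
Wed: 5:45 AM–4:52 PM = 11 h 7 min; less 30 min break → 10 h 37 min
Thu: 10:46 AM–10:13 PM = 11 h 27 min; less 30 min break → 10 h 57 min
Fri: 5:43 AM–4:45 PM = 11 h 2 min; less 30 min break → 10 h 32 min
Total worked: 40 h 25 min = 40.42 h.
Threshold 44 h → overtime 0 h 0 min, regular 40 h 25 min.

Regular 40.42 hours, overtime 0.00 hours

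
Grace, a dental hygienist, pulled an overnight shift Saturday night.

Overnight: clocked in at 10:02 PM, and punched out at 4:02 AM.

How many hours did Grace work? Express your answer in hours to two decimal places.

Overnight: 10:02 PM → midnight = 1 h 58 min; midnight → 4:02 AM = 4 h 2 min; span 6 h 0 min

6.00 hours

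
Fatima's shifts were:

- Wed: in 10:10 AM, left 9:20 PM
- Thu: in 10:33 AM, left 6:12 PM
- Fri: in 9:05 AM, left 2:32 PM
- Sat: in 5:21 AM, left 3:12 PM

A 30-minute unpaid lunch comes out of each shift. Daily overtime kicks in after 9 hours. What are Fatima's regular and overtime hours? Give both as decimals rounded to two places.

Regular 30.10 hours, overtime 2.02 hours

Wed: 10:10 AM–9:20 PM = 11 h 10 min; less 30 min break → 10 h 40 min
Thu: 10:33 AM–6:12 PM = 7 h 39 min; less 30 min break → 7 h 9 min
Fri: 9:05 AM–2:32 PM = 5 h 27 min; less 30 min break → 4 h 57 min
Sat: 5:21 AM–3:12 PM = 9 h 51 min; less 30 min break → 9 h 21 min
Wed reg 9 h 0 min / OT 1 h 40 min; Thu reg 7 h 9 min / OT 0 h 0 min; Fri reg 4 h 57 min / OT 0 h 0 min; Sat reg 9 h 0 min / OT 0 h 21 min.
Totals: regular 30 h 6 min, overtime 2 h 1 min.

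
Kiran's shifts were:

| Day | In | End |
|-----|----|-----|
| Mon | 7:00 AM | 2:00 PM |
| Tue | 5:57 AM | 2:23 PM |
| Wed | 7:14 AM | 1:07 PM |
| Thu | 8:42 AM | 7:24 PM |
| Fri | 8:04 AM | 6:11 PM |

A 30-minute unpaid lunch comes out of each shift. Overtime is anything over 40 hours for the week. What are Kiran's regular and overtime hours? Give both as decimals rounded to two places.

Mon: 7:00 AM–2:00 PM = 7 h 0 min; less 30 min break → 6 h 30 min
Tue: 5:57 AM–2:23 PM = 8 h 26 min; less 30 min break → 7 h 56 min
Wed: 7:14 AM–1:07 PM = 5 h 53 min; less 30 min break → 5 h 23 min
Thu: 8:42 AM–7:24 PM = 10 h 42 min; less 30 min break → 10 h 12 min
Fri: 8:04 AM–6:11 PM = 10 h 7 min; less 30 min break → 9 h 37 min
Total worked: 39 h 38 min = 39.63 h.
Threshold 40 h → overtime 0 h 0 min, regular 39 h 38 min.

Regular 39.63 hours, overtime 0.00 hours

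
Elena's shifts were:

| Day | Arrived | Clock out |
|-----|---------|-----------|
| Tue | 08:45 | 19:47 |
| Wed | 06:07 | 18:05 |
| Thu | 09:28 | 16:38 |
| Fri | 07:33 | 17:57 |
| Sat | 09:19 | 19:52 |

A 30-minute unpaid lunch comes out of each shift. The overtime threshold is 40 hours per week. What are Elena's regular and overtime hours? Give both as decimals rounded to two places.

Tue: 08:45–19:47 = 11 h 2 min; less 30 min break → 10 h 32 min
Wed: 06:07–18:05 = 11 h 58 min; less 30 min break → 11 h 28 min
Thu: 09:28–16:38 = 7 h 10 min; less 30 min break → 6 h 40 min
Fri: 07:33–17:57 = 10 h 24 min; less 30 min break → 9 h 54 min
Sat: 09:19–19:52 = 10 h 33 min; less 30 min break → 10 h 3 min
Total worked: 48 h 37 min = 48.62 h.
Threshold 40 h → overtime 8 h 37 min, regular 40 h 0 min.

Regular 40.00 hours, overtime 8.62 hours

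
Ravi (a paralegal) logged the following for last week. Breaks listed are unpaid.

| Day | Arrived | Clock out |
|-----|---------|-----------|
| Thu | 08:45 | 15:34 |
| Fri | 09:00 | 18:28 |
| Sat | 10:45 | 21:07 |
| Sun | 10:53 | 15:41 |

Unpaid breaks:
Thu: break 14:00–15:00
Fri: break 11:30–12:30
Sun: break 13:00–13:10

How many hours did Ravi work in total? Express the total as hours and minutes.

Thu: 08:45–15:34 = 6 h 49 min; less 60 min break → 5 h 49 min
Fri: 09:00–18:28 = 9 h 28 min; less 60 min break → 8 h 28 min
Sat: 10:45–21:07 = 10 h 22 min
Sun: 10:53–15:41 = 4 h 48 min; less 10 min break → 4 h 38 min
Total: 5 h 49 min + 8 h 28 min + 10 h 22 min + 4 h 38 min = 29 h 17 min.

29 h 17 min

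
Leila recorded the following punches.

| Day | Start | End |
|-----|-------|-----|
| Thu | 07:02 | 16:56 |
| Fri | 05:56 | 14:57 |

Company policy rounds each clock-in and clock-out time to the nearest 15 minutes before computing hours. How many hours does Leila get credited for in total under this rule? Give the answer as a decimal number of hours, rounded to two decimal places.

19.00 hours

Thu: in 07:02→07:00, out 16:56→17:00; 10 h 0 min
Fri: in 05:56→06:00, out 14:57→15:00; 9 h 0 min
Total credited: 19 h 0 min.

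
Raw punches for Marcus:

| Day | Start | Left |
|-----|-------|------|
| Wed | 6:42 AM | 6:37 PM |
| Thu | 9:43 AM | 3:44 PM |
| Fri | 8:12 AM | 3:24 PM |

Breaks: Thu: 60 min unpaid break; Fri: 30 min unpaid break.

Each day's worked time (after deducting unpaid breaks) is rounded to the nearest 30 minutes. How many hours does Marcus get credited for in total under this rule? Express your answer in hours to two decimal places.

Wed: 6:42 AM–6:37 PM = 11 h 55 min → rounds to 12 h 0 min
Thu: 9:43 AM–3:44 PM = 6 h 1 min − 60 min = 5 h 1 min → rounds to 5 h 0 min
Fri: 8:12 AM–3:24 PM = 7 h 12 min − 30 min = 6 h 42 min → rounds to 6 h 30 min
Total credited: 23 h 30 min.

23.50 hours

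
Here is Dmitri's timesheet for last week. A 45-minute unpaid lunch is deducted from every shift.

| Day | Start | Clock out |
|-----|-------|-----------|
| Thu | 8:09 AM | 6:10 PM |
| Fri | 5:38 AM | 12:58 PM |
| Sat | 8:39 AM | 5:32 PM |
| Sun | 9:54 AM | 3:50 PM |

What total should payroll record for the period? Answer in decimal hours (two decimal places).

Thu: 8:09 AM–6:10 PM = 10 h 1 min; less 45 min break → 9 h 16 min
Fri: 5:38 AM–12:58 PM = 7 h 20 min; less 45 min break → 6 h 35 min
Sat: 8:39 AM–5:32 PM = 8 h 53 min; less 45 min break → 8 h 8 min
Sun: 9:54 AM–3:50 PM = 5 h 56 min; less 45 min break → 5 h 11 min
Total: 9 h 16 min + 6 h 35 min + 8 h 8 min + 5 h 11 min = 29 h 10 min.

29.17 hours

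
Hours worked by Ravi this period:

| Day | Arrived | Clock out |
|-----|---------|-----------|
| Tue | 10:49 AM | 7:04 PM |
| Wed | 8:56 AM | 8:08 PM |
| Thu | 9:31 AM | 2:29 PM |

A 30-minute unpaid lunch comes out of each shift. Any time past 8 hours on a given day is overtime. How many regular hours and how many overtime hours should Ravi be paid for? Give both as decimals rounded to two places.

Tue: 10:49 AM–7:04 PM = 8 h 15 min; less 30 min break → 7 h 45 min
Wed: 8:56 AM–8:08 PM = 11 h 12 min; less 30 min break → 10 h 42 min
Thu: 9:31 AM–2:29 PM = 4 h 58 min; less 30 min break → 4 h 28 min
Tue reg 7 h 45 min / OT 0 h 0 min; Wed reg 8 h 0 min / OT 2 h 42 min; Thu reg 4 h 28 min / OT 0 h 0 min.
Totals: regular 20 h 13 min, overtime 2 h 42 min.

Regular 20.22 hours, overtime 2.70 hours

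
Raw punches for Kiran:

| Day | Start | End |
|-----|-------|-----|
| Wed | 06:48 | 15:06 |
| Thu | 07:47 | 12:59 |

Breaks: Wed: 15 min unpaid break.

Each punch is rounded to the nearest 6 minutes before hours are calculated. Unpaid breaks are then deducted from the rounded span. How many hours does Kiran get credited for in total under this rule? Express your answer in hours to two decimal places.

Wed: in 06:48→06:48, out 15:06→15:06; 8 h 18 min − 15 min = 8 h 3 min
Thu: in 07:47→07:48, out 12:59→13:00; 5 h 12 min
Total credited: 13 h 15 min.

13.25 hours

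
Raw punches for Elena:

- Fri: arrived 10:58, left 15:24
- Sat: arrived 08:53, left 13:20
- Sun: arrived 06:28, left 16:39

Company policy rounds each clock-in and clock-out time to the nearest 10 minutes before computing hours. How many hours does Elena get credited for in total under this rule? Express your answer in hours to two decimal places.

19.00 hours

Fri: in 10:58→11:00, out 15:24→15:20; 4 h 20 min
Sat: in 08:53→08:50, out 13:20→13:20; 4 h 30 min
Sun: in 06:28→06:30, out 16:39→16:40; 10 h 10 min
Total credited: 19 h 0 min.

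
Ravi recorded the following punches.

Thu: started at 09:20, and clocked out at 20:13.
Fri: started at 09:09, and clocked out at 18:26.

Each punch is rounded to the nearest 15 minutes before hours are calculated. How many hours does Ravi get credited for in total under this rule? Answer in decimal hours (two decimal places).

20.25 hours

Thu: in 09:20→09:15, out 20:13→20:15; 11 h 0 min
Fri: in 09:09→09:15, out 18:26→18:30; 9 h 15 min
Total credited: 20 h 15 min.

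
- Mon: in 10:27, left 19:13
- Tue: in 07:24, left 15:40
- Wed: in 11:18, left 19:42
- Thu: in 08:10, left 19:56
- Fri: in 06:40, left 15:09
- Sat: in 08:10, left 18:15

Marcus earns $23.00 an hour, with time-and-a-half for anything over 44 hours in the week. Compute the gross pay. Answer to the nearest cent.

$1417.95

Mon: 10:27–19:13 = 8 h 46 min
Tue: 07:24–15:40 = 8 h 16 min
Wed: 11:18–19:42 = 8 h 24 min
Thu: 08:10–19:56 = 11 h 46 min
Fri: 06:40–15:09 = 8 h 29 min
Sat: 08:10–18:15 = 10 h 5 min
Total worked: 55 h 46 min = 3346 min.
Regular 44 h 0 min = 2640 min at $23.00/h; overtime 11 h 46 min = 706 min at $34.50/h.
Pay = (2640 × $23.00 + 706 × $34.50) ÷ 60 = $1417.95.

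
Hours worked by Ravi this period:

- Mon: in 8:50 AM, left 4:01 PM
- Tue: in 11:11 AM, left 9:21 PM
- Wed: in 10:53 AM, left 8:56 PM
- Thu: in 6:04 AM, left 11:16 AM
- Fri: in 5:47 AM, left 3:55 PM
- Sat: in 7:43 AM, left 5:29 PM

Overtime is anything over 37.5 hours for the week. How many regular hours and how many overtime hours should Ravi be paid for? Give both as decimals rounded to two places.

Mon: 8:50 AM–4:01 PM = 7 h 11 min
Tue: 11:11 AM–9:21 PM = 10 h 10 min
Wed: 10:53 AM–8:56 PM = 10 h 3 min
Thu: 6:04 AM–11:16 AM = 5 h 12 min
Fri: 5:47 AM–3:55 PM = 10 h 8 min
Sat: 7:43 AM–5:29 PM = 9 h 46 min
Total worked: 52 h 30 min = 52.50 h.
Threshold 37.5 h → overtime 15 h 0 min, regular 37 h 30 min.

Regular 37.50 hours, overtime 15.00 hours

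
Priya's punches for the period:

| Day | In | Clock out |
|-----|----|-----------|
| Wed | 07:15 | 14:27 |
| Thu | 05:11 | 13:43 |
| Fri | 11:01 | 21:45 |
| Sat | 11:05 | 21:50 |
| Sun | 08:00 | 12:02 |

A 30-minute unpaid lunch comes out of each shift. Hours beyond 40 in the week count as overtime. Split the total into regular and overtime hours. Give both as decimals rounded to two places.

Regular 38.75 hours, overtime 0.00 hours

Wed: 07:15–14:27 = 7 h 12 min; less 30 min break → 6 h 42 min
Thu: 05:11–13:43 = 8 h 32 min; less 30 min break → 8 h 2 min
Fri: 11:01–21:45 = 10 h 44 min; less 30 min break → 10 h 14 min
Sat: 11:05–21:50 = 10 h 45 min; less 30 min break → 10 h 15 min
Sun: 08:00–12:02 = 4 h 2 min; less 30 min break → 3 h 32 min
Total worked: 38 h 45 min = 38.75 h.
Threshold 40 h → overtime 0 h 0 min, regular 38 h 45 min.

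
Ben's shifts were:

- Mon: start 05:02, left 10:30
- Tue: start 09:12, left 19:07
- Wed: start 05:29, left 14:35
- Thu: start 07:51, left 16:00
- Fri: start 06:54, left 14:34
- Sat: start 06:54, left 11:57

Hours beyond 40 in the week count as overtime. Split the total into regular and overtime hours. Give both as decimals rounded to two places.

Regular 40.00 hours, overtime 5.35 hours

Mon: 05:02–10:30 = 5 h 28 min
Tue: 09:12–19:07 = 9 h 55 min
Wed: 05:29–14:35 = 9 h 6 min
Thu: 07:51–16:00 = 8 h 9 min
Fri: 06:54–14:34 = 7 h 40 min
Sat: 06:54–11:57 = 5 h 3 min
Total worked: 45 h 21 min = 45.35 h.
Threshold 40 h → overtime 5 h 21 min, regular 40 h 0 min.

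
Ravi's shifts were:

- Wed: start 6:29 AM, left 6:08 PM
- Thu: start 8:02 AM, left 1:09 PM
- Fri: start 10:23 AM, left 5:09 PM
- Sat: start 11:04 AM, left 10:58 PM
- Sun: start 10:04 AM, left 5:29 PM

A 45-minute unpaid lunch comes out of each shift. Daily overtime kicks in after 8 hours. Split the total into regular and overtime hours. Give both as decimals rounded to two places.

Wed: 6:29 AM–6:08 PM = 11 h 39 min; less 45 min break → 10 h 54 min
Thu: 8:02 AM–1:09 PM = 5 h 7 min; less 45 min break → 4 h 22 min
Fri: 10:23 AM–5:09 PM = 6 h 46 min; less 45 min break → 6 h 1 min
Sat: 11:04 AM–10:58 PM = 11 h 54 min; less 45 min break → 11 h 9 min
Sun: 10:04 AM–5:29 PM = 7 h 25 min; less 45 min break → 6 h 40 min
Wed reg 8 h 0 min / OT 2 h 54 min; Thu reg 4 h 22 min / OT 0 h 0 min; Fri reg 6 h 1 min / OT 0 h 0 min; Sat reg 8 h 0 min / OT 3 h 9 min; Sun reg 6 h 40 min / OT 0 h 0 min.
Totals: regular 33 h 3 min, overtime 6 h 3 min.

Regular 33.05 hours, overtime 6.05 hours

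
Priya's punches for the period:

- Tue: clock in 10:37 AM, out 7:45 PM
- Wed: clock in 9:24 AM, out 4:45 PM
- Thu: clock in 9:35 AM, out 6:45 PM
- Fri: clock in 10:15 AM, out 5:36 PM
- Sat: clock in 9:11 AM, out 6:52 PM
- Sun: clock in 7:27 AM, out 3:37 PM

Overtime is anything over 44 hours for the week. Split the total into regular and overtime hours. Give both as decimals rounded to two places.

Regular 44.00 hours, overtime 6.85 hours

Tue: 10:37 AM–7:45 PM = 9 h 8 min
Wed: 9:24 AM–4:45 PM = 7 h 21 min
Thu: 9:35 AM–6:45 PM = 9 h 10 min
Fri: 10:15 AM–5:36 PM = 7 h 21 min
Sat: 9:11 AM–6:52 PM = 9 h 41 min
Sun: 7:27 AM–3:37 PM = 8 h 10 min
Total worked: 50 h 51 min = 50.85 h.
Threshold 44 h → overtime 6 h 51 min, regular 44 h 0 min.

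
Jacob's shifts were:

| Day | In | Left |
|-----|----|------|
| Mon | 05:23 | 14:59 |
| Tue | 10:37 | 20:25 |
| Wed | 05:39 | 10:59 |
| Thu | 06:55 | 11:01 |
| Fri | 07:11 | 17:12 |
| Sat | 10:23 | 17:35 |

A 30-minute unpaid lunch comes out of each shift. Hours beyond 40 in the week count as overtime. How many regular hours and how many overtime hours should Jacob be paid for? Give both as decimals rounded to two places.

Mon: 05:23–14:59 = 9 h 36 min; less 30 min break → 9 h 6 min
Tue: 10:37–20:25 = 9 h 48 min; less 30 min break → 9 h 18 min
Wed: 05:39–10:59 = 5 h 20 min; less 30 min break → 4 h 50 min
Thu: 06:55–11:01 = 4 h 6 min; less 30 min break → 3 h 36 min
Fri: 07:11–17:12 = 10 h 1 min; less 30 min break → 9 h 31 min
Sat: 10:23–17:35 = 7 h 12 min; less 30 min break → 6 h 42 min
Total worked: 43 h 3 min = 43.05 h.
Threshold 40 h → overtime 3 h 3 min, regular 40 h 0 min.

Regular 40.00 hours, overtime 3.05 hours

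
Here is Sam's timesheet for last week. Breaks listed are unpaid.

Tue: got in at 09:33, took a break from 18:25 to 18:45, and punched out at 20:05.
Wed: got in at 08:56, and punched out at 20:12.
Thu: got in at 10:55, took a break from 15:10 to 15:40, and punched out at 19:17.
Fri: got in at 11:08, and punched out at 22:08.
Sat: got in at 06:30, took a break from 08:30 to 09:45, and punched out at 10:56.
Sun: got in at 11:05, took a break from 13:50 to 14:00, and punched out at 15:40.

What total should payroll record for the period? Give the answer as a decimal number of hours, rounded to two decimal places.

Tue: 09:33–20:05 = 10 h 32 min; less 20 min break → 10 h 12 min
Wed: 08:56–20:12 = 11 h 16 min
Thu: 10:55–19:17 = 8 h 22 min; less 30 min break → 7 h 52 min
Fri: 11:08–22:08 = 11 h 0 min
Sat: 06:30–10:56 = 4 h 26 min; less 75 min break → 3 h 11 min
Sun: 11:05–15:40 = 4 h 35 min; less 10 min break → 4 h 25 min
Total: 10 h 12 min + 11 h 16 min + 7 h 52 min + 11 h 0 min + 3 h 11 min + 4 h 25 min = 47 h 56 min.

47.93 hours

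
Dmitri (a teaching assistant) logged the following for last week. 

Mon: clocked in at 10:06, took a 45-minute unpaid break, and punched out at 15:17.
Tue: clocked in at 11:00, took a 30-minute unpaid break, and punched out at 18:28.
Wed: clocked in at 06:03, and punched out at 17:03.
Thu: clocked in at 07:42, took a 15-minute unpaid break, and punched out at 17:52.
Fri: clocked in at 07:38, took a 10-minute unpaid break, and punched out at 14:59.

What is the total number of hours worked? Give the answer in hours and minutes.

Mon: 10:06–15:17 = 5 h 11 min; less 45 min break → 4 h 26 min
Tue: 11:00–18:28 = 7 h 28 min; less 30 min break → 6 h 58 min
Wed: 06:03–17:03 = 11 h 0 min
Thu: 07:42–17:52 = 10 h 10 min; less 15 min break → 9 h 55 min
Fri: 07:38–14:59 = 7 h 21 min; less 10 min break → 7 h 11 min
Total: 4 h 26 min + 6 h 58 min + 11 h 0 min + 9 h 55 min + 7 h 11 min = 39 h 30 min.

39 h 30 min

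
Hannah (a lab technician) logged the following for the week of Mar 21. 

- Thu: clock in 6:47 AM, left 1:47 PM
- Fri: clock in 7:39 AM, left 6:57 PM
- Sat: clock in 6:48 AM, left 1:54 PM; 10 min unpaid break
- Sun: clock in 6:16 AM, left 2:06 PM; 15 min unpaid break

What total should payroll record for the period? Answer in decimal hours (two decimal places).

Thu: 6:47 AM–1:47 PM = 7 h 0 min
Fri: 7:39 AM–6:57 PM = 11 h 18 min
Sat: 6:48 AM–1:54 PM = 7 h 6 min; less 10 min break → 6 h 56 min
Sun: 6:16 AM–2:06 PM = 7 h 50 min; less 15 min break → 7 h 35 min
Total: 7 h 0 min + 11 h 18 min + 6 h 56 min + 7 h 35 min = 32 h 49 min.

32.82 hours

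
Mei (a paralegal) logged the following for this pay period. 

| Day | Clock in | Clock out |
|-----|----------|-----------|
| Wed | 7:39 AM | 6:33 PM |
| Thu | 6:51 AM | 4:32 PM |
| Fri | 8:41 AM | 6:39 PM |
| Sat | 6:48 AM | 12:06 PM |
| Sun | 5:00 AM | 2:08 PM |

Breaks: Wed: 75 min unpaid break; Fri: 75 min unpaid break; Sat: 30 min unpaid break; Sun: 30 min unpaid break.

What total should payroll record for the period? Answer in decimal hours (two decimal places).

Wed: 7:39 AM–6:33 PM = 10 h 54 min; less 75 min break → 9 h 39 min
Thu: 6:51 AM–4:32 PM = 9 h 41 min
Fri: 8:41 AM–6:39 PM = 9 h 58 min; less 75 min break → 8 h 43 min
Sat: 6:48 AM–12:06 PM = 5 h 18 min; less 30 min break → 4 h 48 min
Sun: 5:00 AM–2:08 PM = 9 h 8 min; less 30 min break → 8 h 38 min
Total: 9 h 39 min + 9 h 41 min + 8 h 43 min + 4 h 48 min + 8 h 38 min = 41 h 29 min.

41.48 hours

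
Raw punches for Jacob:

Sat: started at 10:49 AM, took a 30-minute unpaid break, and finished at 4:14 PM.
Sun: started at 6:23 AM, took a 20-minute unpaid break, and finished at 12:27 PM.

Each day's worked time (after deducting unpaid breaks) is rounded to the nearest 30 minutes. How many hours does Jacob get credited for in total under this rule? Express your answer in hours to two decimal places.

Sat: 10:49 AM–4:14 PM = 5 h 25 min − 30 min = 4 h 55 min → rounds to 5 h 0 min
Sun: 6:23 AM–12:27 PM = 6 h 4 min − 20 min = 5 h 44 min → rounds to 5 h 30 min
Total credited: 10 h 30 min.

10.50 hours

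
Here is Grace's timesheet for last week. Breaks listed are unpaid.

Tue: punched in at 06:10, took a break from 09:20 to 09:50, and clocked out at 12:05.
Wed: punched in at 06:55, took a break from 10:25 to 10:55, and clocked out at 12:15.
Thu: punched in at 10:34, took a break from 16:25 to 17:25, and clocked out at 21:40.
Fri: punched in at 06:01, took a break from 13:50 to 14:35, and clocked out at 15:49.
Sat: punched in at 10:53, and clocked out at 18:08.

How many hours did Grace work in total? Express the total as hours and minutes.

36 h 39 min

Tue: 06:10–12:05 = 5 h 55 min; less 30 min break → 5 h 25 min
Wed: 06:55–12:15 = 5 h 20 min; less 30 min break → 4 h 50 min
Thu: 10:34–21:40 = 11 h 6 min; less 60 min break → 10 h 6 min
Fri: 06:01–15:49 = 9 h 48 min; less 45 min break → 9 h 3 min
Sat: 10:53–18:08 = 7 h 15 min
Total: 5 h 25 min + 4 h 50 min + 10 h 6 min + 9 h 3 min + 7 h 15 min = 36 h 39 min.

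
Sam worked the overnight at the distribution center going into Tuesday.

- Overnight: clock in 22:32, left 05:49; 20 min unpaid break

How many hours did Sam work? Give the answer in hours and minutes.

6 h 57 min

Overnight: 22:32 → midnight = 1 h 28 min; midnight → 05:49 = 5 h 49 min; span 7 h 17 min; less 20 min break → 6 h 57 min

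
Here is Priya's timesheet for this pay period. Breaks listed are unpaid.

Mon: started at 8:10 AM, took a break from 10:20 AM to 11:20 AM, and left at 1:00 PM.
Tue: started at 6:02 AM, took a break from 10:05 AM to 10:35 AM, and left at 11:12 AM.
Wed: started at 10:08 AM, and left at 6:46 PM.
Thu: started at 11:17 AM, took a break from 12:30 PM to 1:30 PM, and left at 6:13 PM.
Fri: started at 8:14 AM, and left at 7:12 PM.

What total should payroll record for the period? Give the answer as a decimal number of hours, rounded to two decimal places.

Mon: 8:10 AM–1:00 PM = 4 h 50 min; less 60 min break → 3 h 50 min
Tue: 6:02 AM–11:12 AM = 5 h 10 min; less 30 min break → 4 h 40 min
Wed: 10:08 AM–6:46 PM = 8 h 38 min
Thu: 11:17 AM–6:13 PM = 6 h 56 min; less 60 min break → 5 h 56 min
Fri: 8:14 AM–7:12 PM = 10 h 58 min
Total: 3 h 50 min + 4 h 40 min + 8 h 38 min + 5 h 56 min + 10 h 58 min = 34 h 2 min.

34.03 hours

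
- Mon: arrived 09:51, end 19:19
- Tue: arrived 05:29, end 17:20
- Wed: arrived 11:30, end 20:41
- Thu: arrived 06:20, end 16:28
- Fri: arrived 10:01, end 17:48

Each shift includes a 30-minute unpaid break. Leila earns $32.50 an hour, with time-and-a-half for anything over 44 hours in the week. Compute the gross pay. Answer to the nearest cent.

Mon: 09:51–19:19 = 9 h 28 min; less 30 min break → 8 h 58 min
Tue: 05:29–17:20 = 11 h 51 min; less 30 min break → 11 h 21 min
Wed: 11:30–20:41 = 9 h 11 min; less 30 min break → 8 h 41 min
Thu: 06:20–16:28 = 10 h 8 min; less 30 min break → 9 h 38 min
Fri: 10:01–17:48 = 7 h 47 min; less 30 min break → 7 h 17 min
Total worked: 45 h 55 min = 2755 min.
Regular 44 h 0 min = 2640 min at $32.50/h; overtime 1 h 55 min = 115 min at $48.75/h.
Pay = (2640 × $32.50 + 115 × $48.75) ÷ 60 = $1523.44.

$1523.44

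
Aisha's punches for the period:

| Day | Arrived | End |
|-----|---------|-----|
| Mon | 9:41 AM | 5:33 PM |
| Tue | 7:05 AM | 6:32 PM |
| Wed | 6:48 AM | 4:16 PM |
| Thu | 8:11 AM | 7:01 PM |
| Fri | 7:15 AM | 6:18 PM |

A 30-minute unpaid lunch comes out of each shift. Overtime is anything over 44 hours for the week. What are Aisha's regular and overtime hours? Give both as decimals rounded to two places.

Regular 44.00 hours, overtime 4.17 hours

Mon: 9:41 AM–5:33 PM = 7 h 52 min; less 30 min break → 7 h 22 min
Tue: 7:05 AM–6:32 PM = 11 h 27 min; less 30 min break → 10 h 57 min
Wed: 6:48 AM–4:16 PM = 9 h 28 min; less 30 min break → 8 h 58 min
Thu: 8:11 AM–7:01 PM = 10 h 50 min; less 30 min break → 10 h 20 min
Fri: 7:15 AM–6:18 PM = 11 h 3 min; less 30 min break → 10 h 33 min
Total worked: 48 h 10 min = 48.17 h.
Threshold 44 h → overtime 4 h 10 min, regular 44 h 0 min.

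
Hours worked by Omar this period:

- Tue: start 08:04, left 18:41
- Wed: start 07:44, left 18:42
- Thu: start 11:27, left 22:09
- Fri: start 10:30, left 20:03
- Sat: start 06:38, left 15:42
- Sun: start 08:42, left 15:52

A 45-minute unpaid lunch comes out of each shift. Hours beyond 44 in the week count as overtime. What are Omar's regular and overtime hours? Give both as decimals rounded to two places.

Regular 44.00 hours, overtime 9.57 hours

Tue: 08:04–18:41 = 10 h 37 min; less 45 min break → 9 h 52 min
Wed: 07:44–18:42 = 10 h 58 min; less 45 min break → 10 h 13 min
Thu: 11:27–22:09 = 10 h 42 min; less 45 min break → 9 h 57 min
Fri: 10:30–20:03 = 9 h 33 min; less 45 min break → 8 h 48 min
Sat: 06:38–15:42 = 9 h 4 min; less 45 min break → 8 h 19 min
Sun: 08:42–15:52 = 7 h 10 min; less 45 min break → 6 h 25 min
Total worked: 53 h 34 min = 53.57 h.
Threshold 44 h → overtime 9 h 34 min, regular 44 h 0 min.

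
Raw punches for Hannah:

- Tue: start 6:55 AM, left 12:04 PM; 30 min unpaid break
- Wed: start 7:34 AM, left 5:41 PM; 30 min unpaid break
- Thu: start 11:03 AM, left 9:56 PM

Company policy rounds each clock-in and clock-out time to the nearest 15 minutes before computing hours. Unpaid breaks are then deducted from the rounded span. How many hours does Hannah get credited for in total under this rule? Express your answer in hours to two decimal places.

Tue: in 6:55 AM→7:00 AM, out 12:04 PM→12:00 PM; 5 h 0 min − 30 min = 4 h 30 min
Wed: in 7:34 AM→7:30 AM, out 5:41 PM→5:45 PM; 10 h 15 min − 30 min = 9 h 45 min
Thu: in 11:03 AM→11:00 AM, out 9:56 PM→10:00 PM; 11 h 0 min
Total credited: 25 h 15 min.

25.25 hours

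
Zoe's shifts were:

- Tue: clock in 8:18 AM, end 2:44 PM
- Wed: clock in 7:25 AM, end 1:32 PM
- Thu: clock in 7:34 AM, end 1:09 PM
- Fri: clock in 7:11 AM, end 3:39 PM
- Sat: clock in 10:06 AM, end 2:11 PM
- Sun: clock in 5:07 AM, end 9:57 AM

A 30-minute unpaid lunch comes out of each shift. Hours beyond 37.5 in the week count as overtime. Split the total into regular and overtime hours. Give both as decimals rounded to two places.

Tue: 8:18 AM–2:44 PM = 6 h 26 min; less 30 min break → 5 h 56 min
Wed: 7:25 AM–1:32 PM = 6 h 7 min; less 30 min break → 5 h 37 min
Thu: 7:34 AM–1:09 PM = 5 h 35 min; less 30 min break → 5 h 5 min
Fri: 7:11 AM–3:39 PM = 8 h 28 min; less 30 min break → 7 h 58 min
Sat: 10:06 AM–2:11 PM = 4 h 5 min; less 30 min break → 3 h 35 min
Sun: 5:07 AM–9:57 AM = 4 h 50 min; less 30 min break → 4 h 20 min
Total worked: 32 h 31 min = 32.52 h.
Threshold 37.5 h → overtime 0 h 0 min, regular 32 h 31 min.

Regular 32.52 hours, overtime 0.00 hours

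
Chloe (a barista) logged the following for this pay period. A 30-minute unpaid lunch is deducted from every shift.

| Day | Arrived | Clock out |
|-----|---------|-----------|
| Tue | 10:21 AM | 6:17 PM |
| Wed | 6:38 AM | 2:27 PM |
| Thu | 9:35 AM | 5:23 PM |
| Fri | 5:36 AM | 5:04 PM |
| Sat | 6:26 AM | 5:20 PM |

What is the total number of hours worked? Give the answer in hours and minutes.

Tue: 10:21 AM–6:17 PM = 7 h 56 min; less 30 min break → 7 h 26 min
Wed: 6:38 AM–2:27 PM = 7 h 49 min; less 30 min break → 7 h 19 min
Thu: 9:35 AM–5:23 PM = 7 h 48 min; less 30 min break → 7 h 18 min
Fri: 5:36 AM–5:04 PM = 11 h 28 min; less 30 min break → 10 h 58 min
Sat: 6:26 AM–5:20 PM = 10 h 54 min; less 30 min break → 10 h 24 min
Total: 7 h 26 min + 7 h 19 min + 7 h 18 min + 10 h 58 min + 10 h 24 min = 43 h 25 min.

43 h 25 min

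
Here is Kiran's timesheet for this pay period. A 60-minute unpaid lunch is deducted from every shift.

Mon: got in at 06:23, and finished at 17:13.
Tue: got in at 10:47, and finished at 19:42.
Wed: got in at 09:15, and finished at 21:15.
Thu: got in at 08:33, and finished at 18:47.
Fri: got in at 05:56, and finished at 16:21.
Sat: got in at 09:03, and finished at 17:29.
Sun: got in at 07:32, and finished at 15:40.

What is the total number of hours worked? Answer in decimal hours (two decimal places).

Mon: 06:23–17:13 = 10 h 50 min; less 60 min break → 9 h 50 min
Tue: 10:47–19:42 = 8 h 55 min; less 60 min break → 7 h 55 min
Wed: 09:15–21:15 = 12 h 0 min; less 60 min break → 11 h 0 min
Thu: 08:33–18:47 = 10 h 14 min; less 60 min break → 9 h 14 min
Fri: 05:56–16:21 = 10 h 25 min; less 60 min break → 9 h 25 min
Sat: 09:03–17:29 = 8 h 26 min; less 60 min break → 7 h 26 min
Sun: 07:32–15:40 = 8 h 8 min; less 60 min break → 7 h 8 min
Total: 9 h 50 min + 7 h 55 min + 11 h 0 min + 9 h 14 min + 9 h 25 min + 7 h 26 min + 7 h 8 min = 61 h 58 min.

61.97 hours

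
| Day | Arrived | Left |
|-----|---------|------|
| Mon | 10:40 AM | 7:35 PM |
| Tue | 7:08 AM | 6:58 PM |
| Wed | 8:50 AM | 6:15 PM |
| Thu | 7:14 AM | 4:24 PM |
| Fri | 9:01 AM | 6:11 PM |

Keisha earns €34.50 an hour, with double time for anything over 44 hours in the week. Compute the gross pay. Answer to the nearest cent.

€1828.50

Mon: 10:40 AM–7:35 PM = 8 h 55 min
Tue: 7:08 AM–6:58 PM = 11 h 50 min
Wed: 8:50 AM–6:15 PM = 9 h 25 min
Thu: 7:14 AM–4:24 PM = 9 h 10 min
Fri: 9:01 AM–6:11 PM = 9 h 10 min
Total worked: 48 h 30 min = 2910 min.
Regular 44 h 0 min = 2640 min at €34.50/h; overtime 4 h 30 min = 270 min at €69.00/h.
Pay = (2640 × €34.50 + 270 × €69.00) ÷ 60 = €1828.50.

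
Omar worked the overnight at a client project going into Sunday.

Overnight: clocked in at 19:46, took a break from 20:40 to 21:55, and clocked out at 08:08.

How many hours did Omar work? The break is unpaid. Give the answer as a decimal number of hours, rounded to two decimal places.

Overnight: 19:46 → midnight = 4 h 14 min; midnight → 08:08 = 8 h 8 min; span 12 h 22 min; less 75 min break → 11 h 7 min

11.12 hours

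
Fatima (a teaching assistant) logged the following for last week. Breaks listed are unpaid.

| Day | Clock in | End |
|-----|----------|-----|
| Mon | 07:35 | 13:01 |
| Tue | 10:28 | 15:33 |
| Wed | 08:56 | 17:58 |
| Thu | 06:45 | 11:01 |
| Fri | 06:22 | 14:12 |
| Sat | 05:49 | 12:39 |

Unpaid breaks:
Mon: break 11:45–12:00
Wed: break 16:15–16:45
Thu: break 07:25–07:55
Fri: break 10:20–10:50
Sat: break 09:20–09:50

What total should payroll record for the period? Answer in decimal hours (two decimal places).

36.23 hours

Mon: 07:35–13:01 = 5 h 26 min; less 15 min break → 5 h 11 min
Tue: 10:28–15:33 = 5 h 5 min
Wed: 08:56–17:58 = 9 h 2 min; less 30 min break → 8 h 32 min
Thu: 06:45–11:01 = 4 h 16 min; less 30 min break → 3 h 46 min
Fri: 06:22–14:12 = 7 h 50 min; less 30 min break → 7 h 20 min
Sat: 05:49–12:39 = 6 h 50 min; less 30 min break → 6 h 20 min
Total: 5 h 11 min + 5 h 5 min + 8 h 32 min + 3 h 46 min + 7 h 20 min + 6 h 20 min = 36 h 14 min.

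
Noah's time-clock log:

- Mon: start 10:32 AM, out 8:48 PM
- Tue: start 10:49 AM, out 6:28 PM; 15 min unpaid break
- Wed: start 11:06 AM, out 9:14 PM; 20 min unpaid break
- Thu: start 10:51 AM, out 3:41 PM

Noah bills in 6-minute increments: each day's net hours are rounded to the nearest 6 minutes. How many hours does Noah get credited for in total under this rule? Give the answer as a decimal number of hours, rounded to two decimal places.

Mon: 10:32 AM–8:48 PM = 10 h 16 min → rounds to 10 h 18 min
Tue: 10:49 AM–6:28 PM = 7 h 39 min − 15 min = 7 h 24 min → rounds to 7 h 24 min
Wed: 11:06 AM–9:14 PM = 10 h 8 min − 20 min = 9 h 48 min → rounds to 9 h 48 min
Thu: 10:51 AM–3:41 PM = 4 h 50 min → rounds to 4 h 48 min
Total credited: 32 h 18 min.

32.30 hours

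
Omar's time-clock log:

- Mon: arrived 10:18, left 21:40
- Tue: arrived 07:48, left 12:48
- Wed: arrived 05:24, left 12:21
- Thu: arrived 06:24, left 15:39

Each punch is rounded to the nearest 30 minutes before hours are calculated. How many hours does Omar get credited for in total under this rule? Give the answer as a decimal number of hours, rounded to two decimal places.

32.00 hours

Mon: in 10:18→10:30, out 21:40→21:30; 11 h 0 min
Tue: in 07:48→08:00, out 12:48→13:00; 5 h 0 min
Wed: in 05:24→05:30, out 12:21→12:30; 7 h 0 min
Thu: in 06:24→06:30, out 15:39→15:30; 9 h 0 min
Total credited: 32 h 0 min.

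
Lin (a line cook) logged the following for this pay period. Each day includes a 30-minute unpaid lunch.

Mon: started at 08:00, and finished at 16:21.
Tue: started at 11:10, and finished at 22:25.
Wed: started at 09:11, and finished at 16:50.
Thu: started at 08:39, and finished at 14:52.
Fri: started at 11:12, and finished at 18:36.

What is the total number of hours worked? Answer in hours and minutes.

Mon: 08:00–16:21 = 8 h 21 min; less 30 min break → 7 h 51 min
Tue: 11:10–22:25 = 11 h 15 min; less 30 min break → 10 h 45 min
Wed: 09:11–16:50 = 7 h 39 min; less 30 min break → 7 h 9 min
Thu: 08:39–14:52 = 6 h 13 min; less 30 min break → 5 h 43 min
Fri: 11:12–18:36 = 7 h 24 min; less 30 min break → 6 h 54 min
Total: 7 h 51 min + 10 h 45 min + 7 h 9 min + 5 h 43 min + 6 h 54 min = 38 h 22 min.

38 h 22 min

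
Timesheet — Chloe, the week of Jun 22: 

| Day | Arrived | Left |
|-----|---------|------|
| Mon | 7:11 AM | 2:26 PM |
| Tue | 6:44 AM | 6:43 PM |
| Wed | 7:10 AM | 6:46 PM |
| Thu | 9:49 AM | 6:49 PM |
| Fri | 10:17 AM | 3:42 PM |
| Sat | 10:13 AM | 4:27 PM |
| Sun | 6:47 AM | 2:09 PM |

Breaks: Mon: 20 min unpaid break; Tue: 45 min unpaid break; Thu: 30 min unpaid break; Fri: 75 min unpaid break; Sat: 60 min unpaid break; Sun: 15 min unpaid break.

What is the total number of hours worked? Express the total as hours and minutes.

54 h 46 min

Mon: 7:11 AM–2:26 PM = 7 h 15 min; less 20 min break → 6 h 55 min
Tue: 6:44 AM–6:43 PM = 11 h 59 min; less 45 min break → 11 h 14 min
Wed: 7:10 AM–6:46 PM = 11 h 36 min
Thu: 9:49 AM–6:49 PM = 9 h 0 min; less 30 min break → 8 h 30 min
Fri: 10:17 AM–3:42 PM = 5 h 25 min; less 75 min break → 4 h 10 min
Sat: 10:13 AM–4:27 PM = 6 h 14 min; less 60 min break → 5 h 14 min
Sun: 6:47 AM–2:09 PM = 7 h 22 min; less 15 min break → 7 h 7 min
Total: 6 h 55 min + 11 h 14 min + 11 h 36 min + 8 h 30 min + 4 h 10 min + 5 h 14 min + 7 h 7 min = 54 h 46 min.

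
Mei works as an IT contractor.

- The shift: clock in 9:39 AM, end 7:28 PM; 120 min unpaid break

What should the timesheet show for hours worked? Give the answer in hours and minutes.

7 h 49 min

The shift: 9:39 AM–7:28 PM = 9 h 49 min; less 120 min break → 7 h 49 min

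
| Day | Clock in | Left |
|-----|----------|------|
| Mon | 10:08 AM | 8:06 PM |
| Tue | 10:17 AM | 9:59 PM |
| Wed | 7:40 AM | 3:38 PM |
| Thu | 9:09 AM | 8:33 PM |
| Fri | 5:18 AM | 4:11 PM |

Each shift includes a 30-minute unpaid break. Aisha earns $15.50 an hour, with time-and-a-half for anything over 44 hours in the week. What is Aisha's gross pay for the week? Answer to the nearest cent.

$807.94

Mon: 10:08 AM–8:06 PM = 9 h 58 min; less 30 min break → 9 h 28 min
Tue: 10:17 AM–9:59 PM = 11 h 42 min; less 30 min break → 11 h 12 min
Wed: 7:40 AM–3:38 PM = 7 h 58 min; less 30 min break → 7 h 28 min
Thu: 9:09 AM–8:33 PM = 11 h 24 min; less 30 min break → 10 h 54 min
Fri: 5:18 AM–4:11 PM = 10 h 53 min; less 30 min break → 10 h 23 min
Total worked: 49 h 25 min = 2965 min.
Regular 44 h 0 min = 2640 min at $15.50/h; overtime 5 h 25 min = 325 min at $23.25/h.
Pay = (2640 × $15.50 + 325 × $23.25) ÷ 60 = $807.94.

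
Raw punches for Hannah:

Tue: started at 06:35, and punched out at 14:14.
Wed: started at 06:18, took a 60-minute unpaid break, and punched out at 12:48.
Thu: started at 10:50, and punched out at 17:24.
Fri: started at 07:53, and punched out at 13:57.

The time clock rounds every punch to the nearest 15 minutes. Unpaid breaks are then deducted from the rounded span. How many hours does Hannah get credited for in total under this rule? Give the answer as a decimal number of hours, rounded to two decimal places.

26.00 hours

Tue: in 06:35→06:30, out 14:14→14:15; 7 h 45 min
Wed: in 06:18→06:15, out 12:48→12:45; 6 h 30 min − 60 min = 5 h 30 min
Thu: in 10:50→10:45, out 17:24→17:30; 6 h 45 min
Fri: in 07:53→08:00, out 13:57→14:00; 6 h 0 min
Total credited: 26 h 0 min.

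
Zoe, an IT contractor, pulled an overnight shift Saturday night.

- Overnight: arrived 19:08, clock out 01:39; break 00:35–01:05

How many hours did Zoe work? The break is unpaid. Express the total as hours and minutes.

Overnight: 19:08 → midnight = 4 h 52 min; midnight → 01:39 = 1 h 39 min; span 6 h 31 min; less 30 min break → 6 h 1 min

6 h 1 min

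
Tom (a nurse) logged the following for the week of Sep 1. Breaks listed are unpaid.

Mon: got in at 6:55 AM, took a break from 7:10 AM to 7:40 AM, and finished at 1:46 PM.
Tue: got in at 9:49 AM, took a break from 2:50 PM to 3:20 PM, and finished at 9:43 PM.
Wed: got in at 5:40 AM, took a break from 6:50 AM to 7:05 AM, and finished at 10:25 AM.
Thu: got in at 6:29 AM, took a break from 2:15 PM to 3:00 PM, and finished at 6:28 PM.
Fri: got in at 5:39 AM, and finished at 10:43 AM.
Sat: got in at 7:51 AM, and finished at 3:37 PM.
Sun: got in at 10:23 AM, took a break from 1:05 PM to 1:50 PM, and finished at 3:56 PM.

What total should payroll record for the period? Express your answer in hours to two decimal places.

Mon: 6:55 AM–1:46 PM = 6 h 51 min; less 30 min break → 6 h 21 min
Tue: 9:49 AM–9:43 PM = 11 h 54 min; less 30 min break → 11 h 24 min
Wed: 5:40 AM–10:25 AM = 4 h 45 min; less 15 min break → 4 h 30 min
Thu: 6:29 AM–6:28 PM = 11 h 59 min; less 45 min break → 11 h 14 min
Fri: 5:39 AM–10:43 AM = 5 h 4 min
Sat: 7:51 AM–3:37 PM = 7 h 46 min
Sun: 10:23 AM–3:56 PM = 5 h 33 min; less 45 min break → 4 h 48 min
Total: 6 h 21 min + 11 h 24 min + 4 h 30 min + 11 h 14 min + 5 h 4 min + 7 h 46 min + 4 h 48 min = 51 h 7 min.

51.12 hours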